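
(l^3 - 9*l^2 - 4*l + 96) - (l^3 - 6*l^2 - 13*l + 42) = -3*l^2 + 9*l + 54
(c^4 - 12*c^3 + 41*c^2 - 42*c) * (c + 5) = c^5 - 7*c^4 - 19*c^3 + 163*c^2 - 210*c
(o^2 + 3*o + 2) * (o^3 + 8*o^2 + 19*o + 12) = o^5 + 11*o^4 + 45*o^3 + 85*o^2 + 74*o + 24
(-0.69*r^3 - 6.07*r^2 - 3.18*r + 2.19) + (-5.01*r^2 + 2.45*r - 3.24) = -0.69*r^3 - 11.08*r^2 - 0.73*r - 1.05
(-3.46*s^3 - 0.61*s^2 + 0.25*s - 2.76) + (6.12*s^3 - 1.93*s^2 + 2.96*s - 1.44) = 2.66*s^3 - 2.54*s^2 + 3.21*s - 4.2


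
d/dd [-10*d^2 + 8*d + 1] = 8 - 20*d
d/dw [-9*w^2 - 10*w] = -18*w - 10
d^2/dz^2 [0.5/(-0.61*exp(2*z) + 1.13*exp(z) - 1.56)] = (-0.5*(1.22*exp(z) - 1.13)*(2.44*exp(z) - 2.26)*exp(z) + (1.22*exp(z) - 0.565)*(0.61*exp(2*z) - 1.13*exp(z) + 1.56))*exp(z)/(0.61*exp(2*z) - 1.13*exp(z) + 1.56)^3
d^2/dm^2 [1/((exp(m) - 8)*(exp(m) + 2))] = (4*exp(3*m) - 18*exp(2*m) + 100*exp(m) - 96)*exp(m)/(exp(6*m) - 18*exp(5*m) + 60*exp(4*m) + 360*exp(3*m) - 960*exp(2*m) - 4608*exp(m) - 4096)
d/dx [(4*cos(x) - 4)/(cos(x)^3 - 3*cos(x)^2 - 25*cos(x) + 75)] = 4*(15*cos(x)/2 - 3*cos(2*x) + cos(3*x)/2 - 53)*sin(x)/(cos(x)^3 - 3*cos(x)^2 - 25*cos(x) + 75)^2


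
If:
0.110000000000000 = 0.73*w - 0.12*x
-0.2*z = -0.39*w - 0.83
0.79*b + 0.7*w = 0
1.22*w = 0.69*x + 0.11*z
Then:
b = -0.05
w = 0.06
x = -0.58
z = 4.26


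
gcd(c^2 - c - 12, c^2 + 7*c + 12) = c + 3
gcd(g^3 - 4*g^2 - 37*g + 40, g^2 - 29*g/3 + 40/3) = g - 8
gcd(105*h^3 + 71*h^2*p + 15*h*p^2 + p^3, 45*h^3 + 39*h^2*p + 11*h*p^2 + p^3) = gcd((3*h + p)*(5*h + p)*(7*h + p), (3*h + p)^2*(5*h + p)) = 15*h^2 + 8*h*p + p^2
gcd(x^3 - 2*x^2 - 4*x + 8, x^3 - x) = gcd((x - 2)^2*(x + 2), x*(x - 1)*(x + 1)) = 1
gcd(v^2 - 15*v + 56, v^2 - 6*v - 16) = v - 8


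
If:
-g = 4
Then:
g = -4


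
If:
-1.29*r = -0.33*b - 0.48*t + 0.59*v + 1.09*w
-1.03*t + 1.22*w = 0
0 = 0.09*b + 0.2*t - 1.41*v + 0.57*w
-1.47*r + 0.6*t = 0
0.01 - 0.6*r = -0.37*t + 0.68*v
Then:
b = 0.11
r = 0.01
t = 0.03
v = 0.02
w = 0.02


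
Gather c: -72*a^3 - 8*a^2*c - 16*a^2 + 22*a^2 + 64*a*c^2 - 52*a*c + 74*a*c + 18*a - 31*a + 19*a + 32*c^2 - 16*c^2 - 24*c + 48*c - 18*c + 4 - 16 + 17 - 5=-72*a^3 + 6*a^2 + 6*a + c^2*(64*a + 16) + c*(-8*a^2 + 22*a + 6)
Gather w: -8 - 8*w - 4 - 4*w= -12*w - 12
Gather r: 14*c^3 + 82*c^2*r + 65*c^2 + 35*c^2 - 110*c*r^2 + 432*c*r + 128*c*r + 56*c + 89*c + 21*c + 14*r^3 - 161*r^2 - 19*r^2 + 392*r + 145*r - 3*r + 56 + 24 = 14*c^3 + 100*c^2 + 166*c + 14*r^3 + r^2*(-110*c - 180) + r*(82*c^2 + 560*c + 534) + 80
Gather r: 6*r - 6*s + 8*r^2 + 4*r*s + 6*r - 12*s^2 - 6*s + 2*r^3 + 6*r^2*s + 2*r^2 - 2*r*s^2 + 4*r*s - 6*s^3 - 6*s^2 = 2*r^3 + r^2*(6*s + 10) + r*(-2*s^2 + 8*s + 12) - 6*s^3 - 18*s^2 - 12*s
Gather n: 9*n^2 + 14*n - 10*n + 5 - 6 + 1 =9*n^2 + 4*n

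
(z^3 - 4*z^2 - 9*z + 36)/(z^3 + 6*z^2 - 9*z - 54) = (z - 4)/(z + 6)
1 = 1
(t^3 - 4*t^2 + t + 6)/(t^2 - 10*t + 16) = (t^2 - 2*t - 3)/(t - 8)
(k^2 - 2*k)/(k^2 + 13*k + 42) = k*(k - 2)/(k^2 + 13*k + 42)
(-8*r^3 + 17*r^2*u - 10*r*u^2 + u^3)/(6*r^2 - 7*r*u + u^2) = (-8*r^2 + 9*r*u - u^2)/(6*r - u)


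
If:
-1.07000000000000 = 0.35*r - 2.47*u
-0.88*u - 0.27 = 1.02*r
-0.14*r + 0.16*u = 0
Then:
No Solution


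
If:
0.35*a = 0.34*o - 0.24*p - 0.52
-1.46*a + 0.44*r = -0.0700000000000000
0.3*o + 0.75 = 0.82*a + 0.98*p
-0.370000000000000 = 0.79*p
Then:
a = 3.07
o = 4.36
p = -0.47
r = 10.02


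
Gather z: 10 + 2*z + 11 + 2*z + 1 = 4*z + 22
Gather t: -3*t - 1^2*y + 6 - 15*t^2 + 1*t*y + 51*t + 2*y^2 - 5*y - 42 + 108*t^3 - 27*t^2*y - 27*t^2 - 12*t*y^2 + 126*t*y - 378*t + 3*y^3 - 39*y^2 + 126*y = 108*t^3 + t^2*(-27*y - 42) + t*(-12*y^2 + 127*y - 330) + 3*y^3 - 37*y^2 + 120*y - 36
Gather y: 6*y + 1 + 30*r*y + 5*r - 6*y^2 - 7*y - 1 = 5*r - 6*y^2 + y*(30*r - 1)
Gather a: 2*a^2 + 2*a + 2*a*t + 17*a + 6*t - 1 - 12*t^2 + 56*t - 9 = 2*a^2 + a*(2*t + 19) - 12*t^2 + 62*t - 10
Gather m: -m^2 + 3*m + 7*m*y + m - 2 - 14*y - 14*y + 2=-m^2 + m*(7*y + 4) - 28*y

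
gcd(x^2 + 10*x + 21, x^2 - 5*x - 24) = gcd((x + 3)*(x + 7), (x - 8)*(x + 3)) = x + 3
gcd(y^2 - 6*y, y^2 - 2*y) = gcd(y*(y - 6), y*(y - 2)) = y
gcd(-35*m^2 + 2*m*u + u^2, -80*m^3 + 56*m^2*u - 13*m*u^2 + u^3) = -5*m + u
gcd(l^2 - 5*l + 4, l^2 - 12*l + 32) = l - 4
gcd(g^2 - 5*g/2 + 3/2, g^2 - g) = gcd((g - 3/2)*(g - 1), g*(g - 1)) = g - 1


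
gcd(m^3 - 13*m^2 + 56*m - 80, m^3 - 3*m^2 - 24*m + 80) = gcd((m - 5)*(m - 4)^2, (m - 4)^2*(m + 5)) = m^2 - 8*m + 16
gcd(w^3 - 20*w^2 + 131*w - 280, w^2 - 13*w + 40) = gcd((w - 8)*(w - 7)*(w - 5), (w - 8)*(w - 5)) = w^2 - 13*w + 40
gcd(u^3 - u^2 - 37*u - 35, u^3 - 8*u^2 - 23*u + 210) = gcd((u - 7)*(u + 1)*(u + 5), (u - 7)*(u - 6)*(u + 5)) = u^2 - 2*u - 35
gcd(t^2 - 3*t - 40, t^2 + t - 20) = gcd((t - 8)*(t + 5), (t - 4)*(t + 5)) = t + 5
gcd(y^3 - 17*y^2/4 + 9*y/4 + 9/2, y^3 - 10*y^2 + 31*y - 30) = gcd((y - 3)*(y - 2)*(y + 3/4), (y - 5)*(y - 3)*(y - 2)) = y^2 - 5*y + 6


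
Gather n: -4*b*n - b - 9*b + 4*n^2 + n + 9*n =-10*b + 4*n^2 + n*(10 - 4*b)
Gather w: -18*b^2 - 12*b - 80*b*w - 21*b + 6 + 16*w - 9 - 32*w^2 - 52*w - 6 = -18*b^2 - 33*b - 32*w^2 + w*(-80*b - 36) - 9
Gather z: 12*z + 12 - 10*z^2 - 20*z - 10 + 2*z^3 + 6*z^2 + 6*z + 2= 2*z^3 - 4*z^2 - 2*z + 4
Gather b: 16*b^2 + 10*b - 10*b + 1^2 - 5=16*b^2 - 4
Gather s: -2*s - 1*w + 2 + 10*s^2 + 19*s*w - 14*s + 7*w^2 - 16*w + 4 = 10*s^2 + s*(19*w - 16) + 7*w^2 - 17*w + 6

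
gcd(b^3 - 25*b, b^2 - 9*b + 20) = b - 5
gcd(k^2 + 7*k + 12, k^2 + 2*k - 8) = k + 4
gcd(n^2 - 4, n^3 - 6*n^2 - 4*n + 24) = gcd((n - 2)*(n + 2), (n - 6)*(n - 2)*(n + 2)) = n^2 - 4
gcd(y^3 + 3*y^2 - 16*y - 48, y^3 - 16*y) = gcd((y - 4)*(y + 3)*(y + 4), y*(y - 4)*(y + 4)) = y^2 - 16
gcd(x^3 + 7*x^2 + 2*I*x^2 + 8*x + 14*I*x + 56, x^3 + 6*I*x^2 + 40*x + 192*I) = x + 4*I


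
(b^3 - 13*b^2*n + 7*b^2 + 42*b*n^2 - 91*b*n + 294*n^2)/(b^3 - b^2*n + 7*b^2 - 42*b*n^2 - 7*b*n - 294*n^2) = (b - 6*n)/(b + 6*n)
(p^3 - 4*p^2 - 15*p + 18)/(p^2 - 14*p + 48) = (p^2 + 2*p - 3)/(p - 8)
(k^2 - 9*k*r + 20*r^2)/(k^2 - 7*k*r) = (k^2 - 9*k*r + 20*r^2)/(k*(k - 7*r))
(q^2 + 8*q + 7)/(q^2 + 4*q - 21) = (q + 1)/(q - 3)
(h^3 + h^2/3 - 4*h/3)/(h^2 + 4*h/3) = h - 1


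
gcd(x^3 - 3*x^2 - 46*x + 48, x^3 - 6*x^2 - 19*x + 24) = x^2 - 9*x + 8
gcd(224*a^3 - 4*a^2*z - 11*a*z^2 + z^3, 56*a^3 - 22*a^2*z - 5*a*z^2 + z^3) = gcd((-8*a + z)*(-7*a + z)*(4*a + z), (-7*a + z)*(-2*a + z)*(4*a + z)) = -28*a^2 - 3*a*z + z^2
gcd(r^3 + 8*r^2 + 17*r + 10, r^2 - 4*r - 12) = r + 2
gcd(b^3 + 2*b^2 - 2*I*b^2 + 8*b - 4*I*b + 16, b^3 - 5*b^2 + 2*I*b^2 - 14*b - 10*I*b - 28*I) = b^2 + b*(2 + 2*I) + 4*I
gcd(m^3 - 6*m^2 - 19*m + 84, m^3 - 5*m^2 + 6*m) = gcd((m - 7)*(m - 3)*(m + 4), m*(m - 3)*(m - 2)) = m - 3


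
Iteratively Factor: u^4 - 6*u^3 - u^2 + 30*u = (u + 2)*(u^3 - 8*u^2 + 15*u) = (u - 3)*(u + 2)*(u^2 - 5*u) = (u - 5)*(u - 3)*(u + 2)*(u)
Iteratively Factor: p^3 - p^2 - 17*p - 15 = (p - 5)*(p^2 + 4*p + 3) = (p - 5)*(p + 3)*(p + 1)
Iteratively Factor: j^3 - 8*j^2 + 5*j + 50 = (j + 2)*(j^2 - 10*j + 25) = (j - 5)*(j + 2)*(j - 5)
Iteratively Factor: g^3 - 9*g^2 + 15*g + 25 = (g + 1)*(g^2 - 10*g + 25) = (g - 5)*(g + 1)*(g - 5)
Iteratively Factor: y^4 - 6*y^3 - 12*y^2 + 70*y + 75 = (y - 5)*(y^3 - y^2 - 17*y - 15) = (y - 5)*(y + 1)*(y^2 - 2*y - 15) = (y - 5)^2*(y + 1)*(y + 3)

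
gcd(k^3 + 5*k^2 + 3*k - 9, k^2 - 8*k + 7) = k - 1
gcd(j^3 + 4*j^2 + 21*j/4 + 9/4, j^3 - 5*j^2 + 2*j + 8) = j + 1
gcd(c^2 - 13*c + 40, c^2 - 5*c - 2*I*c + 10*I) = c - 5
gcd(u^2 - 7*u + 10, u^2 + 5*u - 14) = u - 2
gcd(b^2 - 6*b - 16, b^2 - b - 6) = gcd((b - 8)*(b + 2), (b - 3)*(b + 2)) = b + 2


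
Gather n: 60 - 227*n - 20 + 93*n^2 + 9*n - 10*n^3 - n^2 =-10*n^3 + 92*n^2 - 218*n + 40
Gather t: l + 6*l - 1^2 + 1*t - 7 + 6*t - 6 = 7*l + 7*t - 14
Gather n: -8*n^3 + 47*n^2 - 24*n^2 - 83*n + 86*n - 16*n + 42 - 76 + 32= -8*n^3 + 23*n^2 - 13*n - 2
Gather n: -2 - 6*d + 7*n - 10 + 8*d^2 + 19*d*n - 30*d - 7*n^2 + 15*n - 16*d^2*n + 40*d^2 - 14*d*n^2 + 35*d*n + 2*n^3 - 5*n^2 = 48*d^2 - 36*d + 2*n^3 + n^2*(-14*d - 12) + n*(-16*d^2 + 54*d + 22) - 12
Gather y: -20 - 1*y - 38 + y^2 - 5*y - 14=y^2 - 6*y - 72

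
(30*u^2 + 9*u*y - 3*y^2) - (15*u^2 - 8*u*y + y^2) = 15*u^2 + 17*u*y - 4*y^2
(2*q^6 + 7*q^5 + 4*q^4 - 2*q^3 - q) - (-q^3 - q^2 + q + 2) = 2*q^6 + 7*q^5 + 4*q^4 - q^3 + q^2 - 2*q - 2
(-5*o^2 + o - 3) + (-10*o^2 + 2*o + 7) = -15*o^2 + 3*o + 4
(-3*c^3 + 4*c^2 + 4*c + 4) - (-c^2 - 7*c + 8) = -3*c^3 + 5*c^2 + 11*c - 4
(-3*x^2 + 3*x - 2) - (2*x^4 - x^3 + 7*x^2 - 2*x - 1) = -2*x^4 + x^3 - 10*x^2 + 5*x - 1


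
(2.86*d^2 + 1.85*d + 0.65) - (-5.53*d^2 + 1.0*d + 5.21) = 8.39*d^2 + 0.85*d - 4.56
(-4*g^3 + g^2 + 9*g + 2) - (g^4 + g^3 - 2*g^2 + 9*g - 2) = -g^4 - 5*g^3 + 3*g^2 + 4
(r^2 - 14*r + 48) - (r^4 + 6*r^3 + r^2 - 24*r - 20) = -r^4 - 6*r^3 + 10*r + 68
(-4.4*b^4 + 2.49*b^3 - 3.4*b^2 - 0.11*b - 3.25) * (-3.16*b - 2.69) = 13.904*b^5 + 3.9676*b^4 + 4.0459*b^3 + 9.4936*b^2 + 10.5659*b + 8.7425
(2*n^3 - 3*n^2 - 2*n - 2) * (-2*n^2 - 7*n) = -4*n^5 - 8*n^4 + 25*n^3 + 18*n^2 + 14*n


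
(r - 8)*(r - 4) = r^2 - 12*r + 32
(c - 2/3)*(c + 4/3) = c^2 + 2*c/3 - 8/9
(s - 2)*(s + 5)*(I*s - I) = I*s^3 + 2*I*s^2 - 13*I*s + 10*I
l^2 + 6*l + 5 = (l + 1)*(l + 5)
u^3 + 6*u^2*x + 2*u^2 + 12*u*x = u*(u + 2)*(u + 6*x)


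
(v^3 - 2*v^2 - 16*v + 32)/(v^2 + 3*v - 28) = (v^2 + 2*v - 8)/(v + 7)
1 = 1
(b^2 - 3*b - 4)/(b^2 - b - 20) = (-b^2 + 3*b + 4)/(-b^2 + b + 20)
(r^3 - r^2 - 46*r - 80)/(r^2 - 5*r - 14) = (r^2 - 3*r - 40)/(r - 7)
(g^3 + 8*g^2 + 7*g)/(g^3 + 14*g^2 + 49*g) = (g + 1)/(g + 7)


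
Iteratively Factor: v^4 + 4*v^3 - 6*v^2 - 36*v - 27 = (v + 1)*(v^3 + 3*v^2 - 9*v - 27) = (v + 1)*(v + 3)*(v^2 - 9) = (v + 1)*(v + 3)^2*(v - 3)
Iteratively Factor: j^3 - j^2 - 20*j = (j - 5)*(j^2 + 4*j) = j*(j - 5)*(j + 4)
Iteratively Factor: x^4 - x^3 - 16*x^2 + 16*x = (x - 4)*(x^3 + 3*x^2 - 4*x) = (x - 4)*(x + 4)*(x^2 - x) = x*(x - 4)*(x + 4)*(x - 1)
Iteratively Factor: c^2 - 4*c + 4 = (c - 2)*(c - 2)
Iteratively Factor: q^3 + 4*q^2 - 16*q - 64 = (q - 4)*(q^2 + 8*q + 16) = (q - 4)*(q + 4)*(q + 4)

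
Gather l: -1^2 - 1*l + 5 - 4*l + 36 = 40 - 5*l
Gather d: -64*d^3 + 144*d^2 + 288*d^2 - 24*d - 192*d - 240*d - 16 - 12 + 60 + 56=-64*d^3 + 432*d^2 - 456*d + 88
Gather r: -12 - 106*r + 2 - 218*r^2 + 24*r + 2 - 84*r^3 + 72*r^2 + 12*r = -84*r^3 - 146*r^2 - 70*r - 8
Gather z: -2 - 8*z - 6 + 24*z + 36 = 16*z + 28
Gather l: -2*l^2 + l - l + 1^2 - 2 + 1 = -2*l^2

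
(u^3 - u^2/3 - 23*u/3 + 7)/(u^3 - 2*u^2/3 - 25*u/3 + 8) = (3*u - 7)/(3*u - 8)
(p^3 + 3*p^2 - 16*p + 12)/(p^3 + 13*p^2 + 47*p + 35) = (p^3 + 3*p^2 - 16*p + 12)/(p^3 + 13*p^2 + 47*p + 35)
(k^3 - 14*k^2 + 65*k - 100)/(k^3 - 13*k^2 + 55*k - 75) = (k - 4)/(k - 3)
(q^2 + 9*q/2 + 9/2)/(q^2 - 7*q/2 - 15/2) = (q + 3)/(q - 5)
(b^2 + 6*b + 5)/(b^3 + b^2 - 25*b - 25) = 1/(b - 5)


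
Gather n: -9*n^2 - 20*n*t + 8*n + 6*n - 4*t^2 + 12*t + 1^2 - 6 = -9*n^2 + n*(14 - 20*t) - 4*t^2 + 12*t - 5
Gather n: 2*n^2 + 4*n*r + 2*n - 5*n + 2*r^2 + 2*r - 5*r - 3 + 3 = 2*n^2 + n*(4*r - 3) + 2*r^2 - 3*r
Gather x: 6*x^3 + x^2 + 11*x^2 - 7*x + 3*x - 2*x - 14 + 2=6*x^3 + 12*x^2 - 6*x - 12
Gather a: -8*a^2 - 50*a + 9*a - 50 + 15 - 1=-8*a^2 - 41*a - 36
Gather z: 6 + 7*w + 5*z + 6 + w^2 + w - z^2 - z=w^2 + 8*w - z^2 + 4*z + 12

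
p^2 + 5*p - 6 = (p - 1)*(p + 6)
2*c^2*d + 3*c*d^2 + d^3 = d*(c + d)*(2*c + d)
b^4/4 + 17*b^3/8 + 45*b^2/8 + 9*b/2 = b*(b/4 + 1)*(b + 3/2)*(b + 3)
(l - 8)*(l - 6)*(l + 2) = l^3 - 12*l^2 + 20*l + 96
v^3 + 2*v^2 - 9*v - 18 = (v - 3)*(v + 2)*(v + 3)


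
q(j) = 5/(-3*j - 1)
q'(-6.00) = 0.05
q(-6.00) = 0.29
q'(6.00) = 0.04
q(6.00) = -0.26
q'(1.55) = 0.47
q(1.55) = -0.88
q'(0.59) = 1.95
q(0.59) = -1.81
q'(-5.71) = 0.06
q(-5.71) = 0.31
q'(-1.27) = 1.90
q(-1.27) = 1.78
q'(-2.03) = 0.58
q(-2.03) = 0.98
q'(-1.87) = 0.71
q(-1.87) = 1.08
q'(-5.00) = 0.08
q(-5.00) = 0.36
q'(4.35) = 0.08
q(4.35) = -0.36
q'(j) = 15/(-3*j - 1)^2 = 15/(3*j + 1)^2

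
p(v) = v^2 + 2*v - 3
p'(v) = 2*v + 2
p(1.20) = 0.84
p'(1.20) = 4.40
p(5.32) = 35.94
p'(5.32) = 12.64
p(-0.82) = -3.97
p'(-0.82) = 0.36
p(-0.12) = -3.23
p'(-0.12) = 1.76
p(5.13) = 33.58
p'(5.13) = 12.26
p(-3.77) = 3.67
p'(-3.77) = -5.54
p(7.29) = 64.72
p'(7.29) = 16.58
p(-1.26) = -3.93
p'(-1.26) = -0.52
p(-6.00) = 21.00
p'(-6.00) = -10.00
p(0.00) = -3.00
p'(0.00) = 2.00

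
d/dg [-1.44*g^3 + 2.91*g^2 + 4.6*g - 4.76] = -4.32*g^2 + 5.82*g + 4.6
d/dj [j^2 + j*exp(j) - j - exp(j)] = j*exp(j) + 2*j - 1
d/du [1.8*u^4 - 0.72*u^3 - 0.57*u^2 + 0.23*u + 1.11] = 7.2*u^3 - 2.16*u^2 - 1.14*u + 0.23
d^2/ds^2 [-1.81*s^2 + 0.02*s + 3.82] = -3.62000000000000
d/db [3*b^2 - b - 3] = 6*b - 1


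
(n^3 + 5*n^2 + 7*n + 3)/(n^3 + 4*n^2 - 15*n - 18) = (n^2 + 4*n + 3)/(n^2 + 3*n - 18)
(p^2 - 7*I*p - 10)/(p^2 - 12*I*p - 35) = (p - 2*I)/(p - 7*I)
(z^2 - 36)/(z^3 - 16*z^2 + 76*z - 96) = (z + 6)/(z^2 - 10*z + 16)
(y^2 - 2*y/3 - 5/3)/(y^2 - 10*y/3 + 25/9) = 3*(y + 1)/(3*y - 5)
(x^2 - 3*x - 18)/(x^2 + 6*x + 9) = (x - 6)/(x + 3)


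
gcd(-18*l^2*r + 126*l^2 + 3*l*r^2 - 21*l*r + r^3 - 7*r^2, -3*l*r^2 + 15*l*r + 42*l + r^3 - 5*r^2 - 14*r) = -3*l*r + 21*l + r^2 - 7*r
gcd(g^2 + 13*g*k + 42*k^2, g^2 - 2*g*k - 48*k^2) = g + 6*k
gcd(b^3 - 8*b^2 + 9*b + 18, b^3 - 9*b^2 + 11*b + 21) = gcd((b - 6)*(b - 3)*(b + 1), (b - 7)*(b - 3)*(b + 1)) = b^2 - 2*b - 3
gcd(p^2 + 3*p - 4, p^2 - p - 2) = 1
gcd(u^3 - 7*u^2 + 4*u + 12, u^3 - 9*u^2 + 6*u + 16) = u^2 - u - 2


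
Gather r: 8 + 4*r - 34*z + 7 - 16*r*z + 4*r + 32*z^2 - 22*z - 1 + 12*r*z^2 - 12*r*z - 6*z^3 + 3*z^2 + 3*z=r*(12*z^2 - 28*z + 8) - 6*z^3 + 35*z^2 - 53*z + 14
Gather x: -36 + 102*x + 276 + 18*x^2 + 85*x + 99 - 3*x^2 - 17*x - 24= 15*x^2 + 170*x + 315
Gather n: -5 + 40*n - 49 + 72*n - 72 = 112*n - 126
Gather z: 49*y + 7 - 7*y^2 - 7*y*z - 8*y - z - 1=-7*y^2 + 41*y + z*(-7*y - 1) + 6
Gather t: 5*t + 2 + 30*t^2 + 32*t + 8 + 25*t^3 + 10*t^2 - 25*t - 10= 25*t^3 + 40*t^2 + 12*t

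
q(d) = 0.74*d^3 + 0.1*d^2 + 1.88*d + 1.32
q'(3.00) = 22.46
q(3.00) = 27.84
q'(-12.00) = 319.16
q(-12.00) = -1285.56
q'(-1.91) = 9.60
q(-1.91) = -7.06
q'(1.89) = 10.19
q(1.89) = 10.23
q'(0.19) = 2.00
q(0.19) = 1.69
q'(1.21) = 5.37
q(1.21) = 5.05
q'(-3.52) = 28.68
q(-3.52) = -36.33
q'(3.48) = 29.46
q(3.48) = 40.26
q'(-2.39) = 14.08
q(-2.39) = -12.70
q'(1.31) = 5.95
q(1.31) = 5.62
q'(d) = 2.22*d^2 + 0.2*d + 1.88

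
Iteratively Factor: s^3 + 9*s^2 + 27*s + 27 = (s + 3)*(s^2 + 6*s + 9) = (s + 3)^2*(s + 3)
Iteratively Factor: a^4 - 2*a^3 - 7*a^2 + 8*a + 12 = (a - 3)*(a^3 + a^2 - 4*a - 4) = (a - 3)*(a + 2)*(a^2 - a - 2) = (a - 3)*(a - 2)*(a + 2)*(a + 1)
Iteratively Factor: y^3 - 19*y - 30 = (y + 2)*(y^2 - 2*y - 15) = (y + 2)*(y + 3)*(y - 5)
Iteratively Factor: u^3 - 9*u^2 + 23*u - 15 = (u - 1)*(u^2 - 8*u + 15) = (u - 5)*(u - 1)*(u - 3)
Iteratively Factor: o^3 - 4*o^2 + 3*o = (o)*(o^2 - 4*o + 3) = o*(o - 1)*(o - 3)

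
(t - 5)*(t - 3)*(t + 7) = t^3 - t^2 - 41*t + 105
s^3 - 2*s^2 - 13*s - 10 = (s - 5)*(s + 1)*(s + 2)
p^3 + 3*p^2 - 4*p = p*(p - 1)*(p + 4)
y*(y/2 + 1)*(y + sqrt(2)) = y^3/2 + sqrt(2)*y^2/2 + y^2 + sqrt(2)*y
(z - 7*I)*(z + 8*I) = z^2 + I*z + 56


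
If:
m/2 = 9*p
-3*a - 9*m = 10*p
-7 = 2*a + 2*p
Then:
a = -602/169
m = 189/169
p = 21/338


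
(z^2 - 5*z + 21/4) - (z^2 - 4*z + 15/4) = 3/2 - z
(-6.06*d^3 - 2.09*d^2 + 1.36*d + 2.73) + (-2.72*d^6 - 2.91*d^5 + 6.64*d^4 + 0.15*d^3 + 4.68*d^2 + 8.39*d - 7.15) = -2.72*d^6 - 2.91*d^5 + 6.64*d^4 - 5.91*d^3 + 2.59*d^2 + 9.75*d - 4.42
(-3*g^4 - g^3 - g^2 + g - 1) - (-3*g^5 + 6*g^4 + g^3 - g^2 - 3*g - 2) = 3*g^5 - 9*g^4 - 2*g^3 + 4*g + 1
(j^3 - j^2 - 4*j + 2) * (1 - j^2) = -j^5 + j^4 + 5*j^3 - 3*j^2 - 4*j + 2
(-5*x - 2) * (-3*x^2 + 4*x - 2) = 15*x^3 - 14*x^2 + 2*x + 4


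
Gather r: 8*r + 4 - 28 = 8*r - 24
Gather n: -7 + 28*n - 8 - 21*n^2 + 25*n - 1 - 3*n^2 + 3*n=-24*n^2 + 56*n - 16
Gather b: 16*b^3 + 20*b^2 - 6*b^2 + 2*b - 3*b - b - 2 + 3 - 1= 16*b^3 + 14*b^2 - 2*b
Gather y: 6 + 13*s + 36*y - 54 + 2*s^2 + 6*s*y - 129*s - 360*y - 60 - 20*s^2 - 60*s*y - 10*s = -18*s^2 - 126*s + y*(-54*s - 324) - 108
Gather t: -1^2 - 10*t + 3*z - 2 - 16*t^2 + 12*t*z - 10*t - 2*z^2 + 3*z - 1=-16*t^2 + t*(12*z - 20) - 2*z^2 + 6*z - 4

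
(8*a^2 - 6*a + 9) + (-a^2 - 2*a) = 7*a^2 - 8*a + 9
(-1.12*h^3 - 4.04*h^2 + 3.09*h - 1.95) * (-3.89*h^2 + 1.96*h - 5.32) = 4.3568*h^5 + 13.5204*h^4 - 13.9801*h^3 + 35.1347*h^2 - 20.2608*h + 10.374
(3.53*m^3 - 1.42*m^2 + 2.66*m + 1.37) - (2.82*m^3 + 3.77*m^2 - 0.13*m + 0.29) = 0.71*m^3 - 5.19*m^2 + 2.79*m + 1.08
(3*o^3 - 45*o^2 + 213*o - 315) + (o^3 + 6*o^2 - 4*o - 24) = 4*o^3 - 39*o^2 + 209*o - 339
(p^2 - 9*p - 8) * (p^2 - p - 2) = p^4 - 10*p^3 - p^2 + 26*p + 16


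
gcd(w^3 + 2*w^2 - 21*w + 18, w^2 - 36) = w + 6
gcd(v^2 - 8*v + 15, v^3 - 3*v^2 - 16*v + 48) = v - 3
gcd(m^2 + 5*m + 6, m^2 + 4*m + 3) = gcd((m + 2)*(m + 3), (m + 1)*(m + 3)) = m + 3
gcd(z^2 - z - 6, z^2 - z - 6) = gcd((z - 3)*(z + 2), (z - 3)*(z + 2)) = z^2 - z - 6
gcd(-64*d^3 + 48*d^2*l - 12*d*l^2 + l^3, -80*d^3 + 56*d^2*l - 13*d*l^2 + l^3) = 16*d^2 - 8*d*l + l^2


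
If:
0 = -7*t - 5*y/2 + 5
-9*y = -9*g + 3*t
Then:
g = 37*y/42 + 5/21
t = 5/7 - 5*y/14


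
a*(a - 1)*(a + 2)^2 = a^4 + 3*a^3 - 4*a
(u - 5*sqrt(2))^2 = u^2 - 10*sqrt(2)*u + 50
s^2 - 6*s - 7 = (s - 7)*(s + 1)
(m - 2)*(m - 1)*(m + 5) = m^3 + 2*m^2 - 13*m + 10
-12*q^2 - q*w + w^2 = (-4*q + w)*(3*q + w)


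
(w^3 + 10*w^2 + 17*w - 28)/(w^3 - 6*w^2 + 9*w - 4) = (w^2 + 11*w + 28)/(w^2 - 5*w + 4)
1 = 1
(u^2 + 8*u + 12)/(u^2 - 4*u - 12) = (u + 6)/(u - 6)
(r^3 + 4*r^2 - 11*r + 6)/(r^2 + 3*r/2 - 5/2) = 2*(r^2 + 5*r - 6)/(2*r + 5)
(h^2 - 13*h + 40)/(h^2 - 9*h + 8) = (h - 5)/(h - 1)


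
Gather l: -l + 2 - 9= -l - 7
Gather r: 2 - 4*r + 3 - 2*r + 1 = 6 - 6*r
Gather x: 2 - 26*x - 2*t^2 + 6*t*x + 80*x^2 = -2*t^2 + 80*x^2 + x*(6*t - 26) + 2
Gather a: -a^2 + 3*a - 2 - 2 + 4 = -a^2 + 3*a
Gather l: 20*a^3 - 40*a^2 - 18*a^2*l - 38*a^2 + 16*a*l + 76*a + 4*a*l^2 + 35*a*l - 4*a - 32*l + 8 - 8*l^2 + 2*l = 20*a^3 - 78*a^2 + 72*a + l^2*(4*a - 8) + l*(-18*a^2 + 51*a - 30) + 8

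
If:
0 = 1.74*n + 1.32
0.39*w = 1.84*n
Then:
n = -0.76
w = -3.58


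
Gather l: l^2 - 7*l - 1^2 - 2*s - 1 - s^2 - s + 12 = l^2 - 7*l - s^2 - 3*s + 10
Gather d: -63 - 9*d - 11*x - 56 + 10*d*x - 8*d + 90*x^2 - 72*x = d*(10*x - 17) + 90*x^2 - 83*x - 119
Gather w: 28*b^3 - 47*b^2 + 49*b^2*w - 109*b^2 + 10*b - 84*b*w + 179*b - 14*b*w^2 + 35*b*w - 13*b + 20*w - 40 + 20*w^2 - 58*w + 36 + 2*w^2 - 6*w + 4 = 28*b^3 - 156*b^2 + 176*b + w^2*(22 - 14*b) + w*(49*b^2 - 49*b - 44)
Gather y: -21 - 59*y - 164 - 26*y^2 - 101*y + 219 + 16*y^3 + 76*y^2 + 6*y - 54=16*y^3 + 50*y^2 - 154*y - 20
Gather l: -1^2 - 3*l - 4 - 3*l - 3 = -6*l - 8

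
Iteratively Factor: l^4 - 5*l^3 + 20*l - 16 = (l - 4)*(l^3 - l^2 - 4*l + 4) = (l - 4)*(l - 1)*(l^2 - 4) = (l - 4)*(l - 1)*(l + 2)*(l - 2)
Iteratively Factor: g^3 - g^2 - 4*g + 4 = (g - 1)*(g^2 - 4) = (g - 1)*(g + 2)*(g - 2)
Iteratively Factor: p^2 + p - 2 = (p - 1)*(p + 2)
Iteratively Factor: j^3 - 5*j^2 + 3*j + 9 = (j - 3)*(j^2 - 2*j - 3) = (j - 3)^2*(j + 1)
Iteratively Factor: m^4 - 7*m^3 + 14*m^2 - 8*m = (m - 1)*(m^3 - 6*m^2 + 8*m) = (m - 2)*(m - 1)*(m^2 - 4*m) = m*(m - 2)*(m - 1)*(m - 4)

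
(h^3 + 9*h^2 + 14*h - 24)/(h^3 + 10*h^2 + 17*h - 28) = (h + 6)/(h + 7)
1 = 1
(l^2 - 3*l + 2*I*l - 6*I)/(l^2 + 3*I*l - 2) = (l - 3)/(l + I)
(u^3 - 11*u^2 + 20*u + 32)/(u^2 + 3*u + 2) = (u^2 - 12*u + 32)/(u + 2)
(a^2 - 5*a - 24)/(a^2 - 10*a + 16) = (a + 3)/(a - 2)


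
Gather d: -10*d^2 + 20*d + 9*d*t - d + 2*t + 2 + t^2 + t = -10*d^2 + d*(9*t + 19) + t^2 + 3*t + 2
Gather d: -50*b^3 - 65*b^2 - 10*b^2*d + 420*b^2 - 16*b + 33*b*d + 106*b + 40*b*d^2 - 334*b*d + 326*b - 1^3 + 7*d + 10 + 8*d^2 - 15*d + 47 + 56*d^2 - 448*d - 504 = -50*b^3 + 355*b^2 + 416*b + d^2*(40*b + 64) + d*(-10*b^2 - 301*b - 456) - 448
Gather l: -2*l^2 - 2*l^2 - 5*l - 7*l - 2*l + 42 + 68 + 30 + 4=-4*l^2 - 14*l + 144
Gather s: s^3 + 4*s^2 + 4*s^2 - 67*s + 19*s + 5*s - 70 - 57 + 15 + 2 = s^3 + 8*s^2 - 43*s - 110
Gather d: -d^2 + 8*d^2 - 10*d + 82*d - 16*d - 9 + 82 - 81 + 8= 7*d^2 + 56*d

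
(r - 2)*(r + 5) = r^2 + 3*r - 10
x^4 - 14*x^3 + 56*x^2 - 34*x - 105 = (x - 7)*(x - 5)*(x - 3)*(x + 1)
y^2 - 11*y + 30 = (y - 6)*(y - 5)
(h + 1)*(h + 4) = h^2 + 5*h + 4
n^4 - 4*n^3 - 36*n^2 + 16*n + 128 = (n - 8)*(n - 2)*(n + 2)*(n + 4)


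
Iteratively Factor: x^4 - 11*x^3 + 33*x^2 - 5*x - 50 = (x - 5)*(x^3 - 6*x^2 + 3*x + 10) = (x - 5)*(x + 1)*(x^2 - 7*x + 10) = (x - 5)*(x - 2)*(x + 1)*(x - 5)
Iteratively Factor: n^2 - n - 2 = (n - 2)*(n + 1)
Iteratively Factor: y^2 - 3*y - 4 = (y + 1)*(y - 4)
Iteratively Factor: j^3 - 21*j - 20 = (j + 1)*(j^2 - j - 20) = (j + 1)*(j + 4)*(j - 5)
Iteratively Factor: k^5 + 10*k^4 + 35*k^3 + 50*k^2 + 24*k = (k + 2)*(k^4 + 8*k^3 + 19*k^2 + 12*k) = (k + 1)*(k + 2)*(k^3 + 7*k^2 + 12*k) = (k + 1)*(k + 2)*(k + 3)*(k^2 + 4*k) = (k + 1)*(k + 2)*(k + 3)*(k + 4)*(k)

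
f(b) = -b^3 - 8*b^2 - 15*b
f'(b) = -3*b^2 - 16*b - 15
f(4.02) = -254.55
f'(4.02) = -127.80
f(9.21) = -1597.97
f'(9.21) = -416.83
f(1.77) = -57.16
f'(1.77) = -52.72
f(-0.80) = 7.39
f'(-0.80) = -4.12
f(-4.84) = -1.42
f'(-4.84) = -7.84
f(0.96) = -22.66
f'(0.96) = -33.12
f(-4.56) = -3.13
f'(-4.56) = -4.42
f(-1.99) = 6.05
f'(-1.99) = 4.96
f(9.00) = -1512.00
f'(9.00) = -402.00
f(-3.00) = 0.00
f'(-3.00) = 6.00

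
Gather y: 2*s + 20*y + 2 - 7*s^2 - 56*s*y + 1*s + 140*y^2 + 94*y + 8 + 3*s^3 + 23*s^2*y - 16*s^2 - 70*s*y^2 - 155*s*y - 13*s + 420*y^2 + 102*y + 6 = 3*s^3 - 23*s^2 - 10*s + y^2*(560 - 70*s) + y*(23*s^2 - 211*s + 216) + 16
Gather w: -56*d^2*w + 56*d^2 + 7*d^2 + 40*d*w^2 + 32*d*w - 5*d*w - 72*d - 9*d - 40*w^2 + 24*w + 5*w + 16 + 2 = 63*d^2 - 81*d + w^2*(40*d - 40) + w*(-56*d^2 + 27*d + 29) + 18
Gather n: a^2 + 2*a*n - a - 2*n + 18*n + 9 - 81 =a^2 - a + n*(2*a + 16) - 72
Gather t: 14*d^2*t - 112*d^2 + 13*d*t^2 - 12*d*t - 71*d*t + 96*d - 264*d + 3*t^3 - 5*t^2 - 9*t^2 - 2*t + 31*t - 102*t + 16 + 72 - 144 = -112*d^2 - 168*d + 3*t^3 + t^2*(13*d - 14) + t*(14*d^2 - 83*d - 73) - 56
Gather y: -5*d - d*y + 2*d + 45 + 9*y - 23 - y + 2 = -3*d + y*(8 - d) + 24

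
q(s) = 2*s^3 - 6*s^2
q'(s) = 6*s^2 - 12*s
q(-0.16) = -0.16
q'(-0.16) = 2.07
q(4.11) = 37.50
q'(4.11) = 52.03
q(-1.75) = -29.09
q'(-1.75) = 39.38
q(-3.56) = -166.28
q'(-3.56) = 118.76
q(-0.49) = -1.68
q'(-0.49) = 7.32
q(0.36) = -0.68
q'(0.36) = -3.54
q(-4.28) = -266.72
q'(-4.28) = 161.27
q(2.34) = -7.23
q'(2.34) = 4.77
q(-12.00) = -4320.00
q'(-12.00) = 1008.00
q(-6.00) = -648.00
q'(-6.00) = 288.00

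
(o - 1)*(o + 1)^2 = o^3 + o^2 - o - 1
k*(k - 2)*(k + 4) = k^3 + 2*k^2 - 8*k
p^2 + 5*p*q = p*(p + 5*q)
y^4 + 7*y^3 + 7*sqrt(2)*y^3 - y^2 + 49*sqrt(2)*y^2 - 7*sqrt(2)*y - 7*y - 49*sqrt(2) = (y - 1)*(y + 1)*(y + 7)*(y + 7*sqrt(2))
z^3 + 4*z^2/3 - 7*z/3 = z*(z - 1)*(z + 7/3)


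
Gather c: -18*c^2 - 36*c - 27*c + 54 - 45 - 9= -18*c^2 - 63*c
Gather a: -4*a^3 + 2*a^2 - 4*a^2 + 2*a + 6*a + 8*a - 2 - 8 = -4*a^3 - 2*a^2 + 16*a - 10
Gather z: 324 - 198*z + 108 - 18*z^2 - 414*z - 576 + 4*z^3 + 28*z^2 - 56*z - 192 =4*z^3 + 10*z^2 - 668*z - 336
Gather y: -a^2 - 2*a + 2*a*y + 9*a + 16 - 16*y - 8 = -a^2 + 7*a + y*(2*a - 16) + 8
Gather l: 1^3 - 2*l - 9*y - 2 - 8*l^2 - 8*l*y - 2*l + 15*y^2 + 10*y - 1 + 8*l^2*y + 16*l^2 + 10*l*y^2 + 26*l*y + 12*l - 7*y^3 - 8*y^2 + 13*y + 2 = l^2*(8*y + 8) + l*(10*y^2 + 18*y + 8) - 7*y^3 + 7*y^2 + 14*y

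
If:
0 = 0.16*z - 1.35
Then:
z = 8.44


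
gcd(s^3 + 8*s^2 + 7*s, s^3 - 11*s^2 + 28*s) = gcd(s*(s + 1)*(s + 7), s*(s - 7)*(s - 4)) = s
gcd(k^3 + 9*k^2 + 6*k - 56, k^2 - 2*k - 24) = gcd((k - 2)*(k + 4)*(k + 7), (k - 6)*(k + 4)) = k + 4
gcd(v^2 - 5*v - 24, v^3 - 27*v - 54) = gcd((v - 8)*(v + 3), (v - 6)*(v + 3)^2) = v + 3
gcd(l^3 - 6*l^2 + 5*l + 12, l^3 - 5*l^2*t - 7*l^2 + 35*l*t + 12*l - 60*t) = l^2 - 7*l + 12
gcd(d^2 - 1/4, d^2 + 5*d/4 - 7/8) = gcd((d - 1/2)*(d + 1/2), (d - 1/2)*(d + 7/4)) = d - 1/2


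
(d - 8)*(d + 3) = d^2 - 5*d - 24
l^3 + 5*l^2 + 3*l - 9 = (l - 1)*(l + 3)^2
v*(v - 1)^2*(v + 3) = v^4 + v^3 - 5*v^2 + 3*v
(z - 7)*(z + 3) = z^2 - 4*z - 21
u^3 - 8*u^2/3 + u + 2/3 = (u - 2)*(u - 1)*(u + 1/3)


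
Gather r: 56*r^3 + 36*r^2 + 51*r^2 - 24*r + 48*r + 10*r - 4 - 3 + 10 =56*r^3 + 87*r^2 + 34*r + 3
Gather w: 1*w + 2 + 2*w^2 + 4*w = 2*w^2 + 5*w + 2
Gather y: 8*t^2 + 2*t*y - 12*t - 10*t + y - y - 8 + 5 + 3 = 8*t^2 + 2*t*y - 22*t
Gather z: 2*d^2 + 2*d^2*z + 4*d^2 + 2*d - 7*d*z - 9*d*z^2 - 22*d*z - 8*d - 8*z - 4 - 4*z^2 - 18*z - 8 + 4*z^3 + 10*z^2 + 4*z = 6*d^2 - 6*d + 4*z^3 + z^2*(6 - 9*d) + z*(2*d^2 - 29*d - 22) - 12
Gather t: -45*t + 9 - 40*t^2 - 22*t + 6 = -40*t^2 - 67*t + 15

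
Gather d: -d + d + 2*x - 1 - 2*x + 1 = 0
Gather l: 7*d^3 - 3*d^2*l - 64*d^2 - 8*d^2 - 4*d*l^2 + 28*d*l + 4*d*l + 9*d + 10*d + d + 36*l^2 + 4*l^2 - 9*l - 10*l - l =7*d^3 - 72*d^2 + 20*d + l^2*(40 - 4*d) + l*(-3*d^2 + 32*d - 20)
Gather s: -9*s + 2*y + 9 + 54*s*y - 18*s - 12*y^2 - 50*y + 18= s*(54*y - 27) - 12*y^2 - 48*y + 27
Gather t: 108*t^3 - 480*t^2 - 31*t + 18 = 108*t^3 - 480*t^2 - 31*t + 18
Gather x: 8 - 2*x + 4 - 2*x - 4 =8 - 4*x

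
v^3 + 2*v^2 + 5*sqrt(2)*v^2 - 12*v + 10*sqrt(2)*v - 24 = (v + 2)*(v - sqrt(2))*(v + 6*sqrt(2))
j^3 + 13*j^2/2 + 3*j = j*(j + 1/2)*(j + 6)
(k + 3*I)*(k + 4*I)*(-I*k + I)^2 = -k^4 + 2*k^3 - 7*I*k^3 + 11*k^2 + 14*I*k^2 - 24*k - 7*I*k + 12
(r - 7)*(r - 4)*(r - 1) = r^3 - 12*r^2 + 39*r - 28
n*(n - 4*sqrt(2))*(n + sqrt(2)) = n^3 - 3*sqrt(2)*n^2 - 8*n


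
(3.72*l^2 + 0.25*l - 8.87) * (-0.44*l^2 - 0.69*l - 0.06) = -1.6368*l^4 - 2.6768*l^3 + 3.5071*l^2 + 6.1053*l + 0.5322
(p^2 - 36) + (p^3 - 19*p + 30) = p^3 + p^2 - 19*p - 6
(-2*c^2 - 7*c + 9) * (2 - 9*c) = 18*c^3 + 59*c^2 - 95*c + 18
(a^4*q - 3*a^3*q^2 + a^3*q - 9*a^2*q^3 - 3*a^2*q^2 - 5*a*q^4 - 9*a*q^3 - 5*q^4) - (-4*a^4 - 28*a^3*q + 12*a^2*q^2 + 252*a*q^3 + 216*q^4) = a^4*q + 4*a^4 - 3*a^3*q^2 + 29*a^3*q - 9*a^2*q^3 - 15*a^2*q^2 - 5*a*q^4 - 261*a*q^3 - 221*q^4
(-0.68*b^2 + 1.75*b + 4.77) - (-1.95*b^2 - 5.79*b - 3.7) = 1.27*b^2 + 7.54*b + 8.47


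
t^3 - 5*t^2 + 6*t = t*(t - 3)*(t - 2)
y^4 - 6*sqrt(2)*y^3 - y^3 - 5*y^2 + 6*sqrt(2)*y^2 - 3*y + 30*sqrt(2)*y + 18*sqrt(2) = (y - 3)*(y + 1)^2*(y - 6*sqrt(2))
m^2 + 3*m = m*(m + 3)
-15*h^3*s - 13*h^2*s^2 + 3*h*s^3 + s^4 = s*(-3*h + s)*(h + s)*(5*h + s)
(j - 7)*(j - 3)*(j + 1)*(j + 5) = j^4 - 4*j^3 - 34*j^2 + 76*j + 105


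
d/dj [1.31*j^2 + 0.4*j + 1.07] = 2.62*j + 0.4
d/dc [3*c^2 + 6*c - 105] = 6*c + 6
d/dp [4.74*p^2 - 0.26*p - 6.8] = 9.48*p - 0.26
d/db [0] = 0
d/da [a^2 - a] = 2*a - 1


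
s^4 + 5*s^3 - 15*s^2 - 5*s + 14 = (s - 2)*(s - 1)*(s + 1)*(s + 7)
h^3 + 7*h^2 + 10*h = h*(h + 2)*(h + 5)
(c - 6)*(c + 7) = c^2 + c - 42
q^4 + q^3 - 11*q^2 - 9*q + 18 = (q - 3)*(q - 1)*(q + 2)*(q + 3)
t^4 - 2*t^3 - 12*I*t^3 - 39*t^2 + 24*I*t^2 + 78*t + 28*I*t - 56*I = (t - 2)*(t - 7*I)*(t - 4*I)*(t - I)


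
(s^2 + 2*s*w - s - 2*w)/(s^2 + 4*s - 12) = (s^2 + 2*s*w - s - 2*w)/(s^2 + 4*s - 12)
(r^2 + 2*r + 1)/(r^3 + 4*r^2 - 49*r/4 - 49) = 4*(r^2 + 2*r + 1)/(4*r^3 + 16*r^2 - 49*r - 196)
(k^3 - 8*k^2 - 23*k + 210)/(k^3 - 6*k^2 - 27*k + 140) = (k - 6)/(k - 4)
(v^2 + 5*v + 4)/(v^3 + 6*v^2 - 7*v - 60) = (v + 1)/(v^2 + 2*v - 15)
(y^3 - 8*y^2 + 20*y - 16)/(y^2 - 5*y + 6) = (y^2 - 6*y + 8)/(y - 3)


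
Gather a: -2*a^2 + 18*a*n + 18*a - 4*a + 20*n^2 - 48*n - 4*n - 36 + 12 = -2*a^2 + a*(18*n + 14) + 20*n^2 - 52*n - 24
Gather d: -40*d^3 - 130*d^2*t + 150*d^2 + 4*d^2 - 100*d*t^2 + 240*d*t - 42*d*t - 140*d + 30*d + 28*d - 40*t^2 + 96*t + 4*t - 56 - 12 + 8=-40*d^3 + d^2*(154 - 130*t) + d*(-100*t^2 + 198*t - 82) - 40*t^2 + 100*t - 60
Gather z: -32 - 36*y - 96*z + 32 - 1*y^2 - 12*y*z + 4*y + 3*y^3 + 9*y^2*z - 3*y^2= 3*y^3 - 4*y^2 - 32*y + z*(9*y^2 - 12*y - 96)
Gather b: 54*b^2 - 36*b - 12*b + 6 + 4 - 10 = 54*b^2 - 48*b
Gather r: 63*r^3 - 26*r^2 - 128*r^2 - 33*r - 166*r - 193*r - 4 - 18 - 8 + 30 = 63*r^3 - 154*r^2 - 392*r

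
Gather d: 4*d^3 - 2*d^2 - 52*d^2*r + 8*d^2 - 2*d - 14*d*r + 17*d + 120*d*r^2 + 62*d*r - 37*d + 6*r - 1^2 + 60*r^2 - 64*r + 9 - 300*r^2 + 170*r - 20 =4*d^3 + d^2*(6 - 52*r) + d*(120*r^2 + 48*r - 22) - 240*r^2 + 112*r - 12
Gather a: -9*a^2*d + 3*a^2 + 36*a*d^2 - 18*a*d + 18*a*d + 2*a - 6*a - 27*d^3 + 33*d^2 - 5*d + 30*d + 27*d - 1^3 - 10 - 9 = a^2*(3 - 9*d) + a*(36*d^2 - 4) - 27*d^3 + 33*d^2 + 52*d - 20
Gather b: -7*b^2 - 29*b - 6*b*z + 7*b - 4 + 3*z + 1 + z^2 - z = -7*b^2 + b*(-6*z - 22) + z^2 + 2*z - 3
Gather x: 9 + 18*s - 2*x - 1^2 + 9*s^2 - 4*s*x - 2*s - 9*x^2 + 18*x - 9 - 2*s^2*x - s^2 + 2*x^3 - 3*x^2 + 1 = 8*s^2 + 16*s + 2*x^3 - 12*x^2 + x*(-2*s^2 - 4*s + 16)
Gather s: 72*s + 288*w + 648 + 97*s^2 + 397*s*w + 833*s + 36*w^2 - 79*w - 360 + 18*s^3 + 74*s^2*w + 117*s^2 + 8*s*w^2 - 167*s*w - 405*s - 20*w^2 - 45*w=18*s^3 + s^2*(74*w + 214) + s*(8*w^2 + 230*w + 500) + 16*w^2 + 164*w + 288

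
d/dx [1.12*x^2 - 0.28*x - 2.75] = 2.24*x - 0.28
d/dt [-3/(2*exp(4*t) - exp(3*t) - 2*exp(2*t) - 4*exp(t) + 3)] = (24*exp(3*t) - 9*exp(2*t) - 12*exp(t) - 12)*exp(t)/(-2*exp(4*t) + exp(3*t) + 2*exp(2*t) + 4*exp(t) - 3)^2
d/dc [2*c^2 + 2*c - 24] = 4*c + 2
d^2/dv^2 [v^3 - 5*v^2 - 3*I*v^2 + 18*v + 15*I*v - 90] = 6*v - 10 - 6*I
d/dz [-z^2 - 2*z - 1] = -2*z - 2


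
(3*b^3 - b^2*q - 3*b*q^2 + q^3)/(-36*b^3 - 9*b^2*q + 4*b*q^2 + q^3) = (-b^2 + q^2)/(12*b^2 + 7*b*q + q^2)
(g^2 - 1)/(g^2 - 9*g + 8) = (g + 1)/(g - 8)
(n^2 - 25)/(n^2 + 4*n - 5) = (n - 5)/(n - 1)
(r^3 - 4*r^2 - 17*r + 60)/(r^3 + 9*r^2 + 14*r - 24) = (r^2 - 8*r + 15)/(r^2 + 5*r - 6)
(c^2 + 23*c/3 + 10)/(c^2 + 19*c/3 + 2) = (3*c + 5)/(3*c + 1)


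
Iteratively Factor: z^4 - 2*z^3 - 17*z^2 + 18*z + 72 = (z + 3)*(z^3 - 5*z^2 - 2*z + 24) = (z - 4)*(z + 3)*(z^2 - z - 6) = (z - 4)*(z - 3)*(z + 3)*(z + 2)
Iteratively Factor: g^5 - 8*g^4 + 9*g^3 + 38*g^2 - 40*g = (g - 5)*(g^4 - 3*g^3 - 6*g^2 + 8*g) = (g - 5)*(g - 1)*(g^3 - 2*g^2 - 8*g) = (g - 5)*(g - 4)*(g - 1)*(g^2 + 2*g) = (g - 5)*(g - 4)*(g - 1)*(g + 2)*(g)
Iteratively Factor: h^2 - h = (h)*(h - 1)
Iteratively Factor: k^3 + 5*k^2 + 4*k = (k + 1)*(k^2 + 4*k) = k*(k + 1)*(k + 4)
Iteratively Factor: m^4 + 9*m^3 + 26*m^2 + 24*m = (m + 2)*(m^3 + 7*m^2 + 12*m) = m*(m + 2)*(m^2 + 7*m + 12) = m*(m + 2)*(m + 3)*(m + 4)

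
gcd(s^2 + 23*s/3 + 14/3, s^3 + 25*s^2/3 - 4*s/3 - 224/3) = s + 7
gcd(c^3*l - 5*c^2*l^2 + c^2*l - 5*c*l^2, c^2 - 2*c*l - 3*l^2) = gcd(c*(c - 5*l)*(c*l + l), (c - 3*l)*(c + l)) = 1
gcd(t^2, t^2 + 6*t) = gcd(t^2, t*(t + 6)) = t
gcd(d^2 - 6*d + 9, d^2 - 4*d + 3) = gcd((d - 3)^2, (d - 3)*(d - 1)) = d - 3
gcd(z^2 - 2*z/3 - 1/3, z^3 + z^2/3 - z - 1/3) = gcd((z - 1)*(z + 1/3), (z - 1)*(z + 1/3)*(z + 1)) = z^2 - 2*z/3 - 1/3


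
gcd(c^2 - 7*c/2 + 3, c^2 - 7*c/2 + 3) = c^2 - 7*c/2 + 3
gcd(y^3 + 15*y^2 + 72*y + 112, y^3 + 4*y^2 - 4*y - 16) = y + 4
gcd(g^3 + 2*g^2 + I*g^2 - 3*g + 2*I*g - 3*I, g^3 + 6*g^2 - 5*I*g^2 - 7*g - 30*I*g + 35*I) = g - 1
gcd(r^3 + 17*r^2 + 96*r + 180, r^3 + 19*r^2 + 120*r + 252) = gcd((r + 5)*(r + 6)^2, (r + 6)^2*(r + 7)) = r^2 + 12*r + 36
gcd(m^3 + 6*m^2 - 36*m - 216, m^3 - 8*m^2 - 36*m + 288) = m^2 - 36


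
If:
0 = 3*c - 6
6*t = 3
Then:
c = 2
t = 1/2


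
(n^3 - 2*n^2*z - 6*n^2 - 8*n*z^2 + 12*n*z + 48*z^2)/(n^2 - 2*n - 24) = (n^2 - 2*n*z - 8*z^2)/(n + 4)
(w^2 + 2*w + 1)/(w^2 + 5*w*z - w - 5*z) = (w^2 + 2*w + 1)/(w^2 + 5*w*z - w - 5*z)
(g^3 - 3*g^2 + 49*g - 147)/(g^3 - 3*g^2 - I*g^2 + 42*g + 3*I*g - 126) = (g + 7*I)/(g + 6*I)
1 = 1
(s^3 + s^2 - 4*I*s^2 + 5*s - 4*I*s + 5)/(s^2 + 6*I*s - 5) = (s^2 + s*(1 - 5*I) - 5*I)/(s + 5*I)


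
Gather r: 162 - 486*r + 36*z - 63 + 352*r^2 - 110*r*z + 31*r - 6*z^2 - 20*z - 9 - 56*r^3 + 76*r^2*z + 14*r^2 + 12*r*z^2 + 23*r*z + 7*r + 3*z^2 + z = -56*r^3 + r^2*(76*z + 366) + r*(12*z^2 - 87*z - 448) - 3*z^2 + 17*z + 90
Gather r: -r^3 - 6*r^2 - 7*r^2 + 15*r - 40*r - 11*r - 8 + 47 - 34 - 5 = -r^3 - 13*r^2 - 36*r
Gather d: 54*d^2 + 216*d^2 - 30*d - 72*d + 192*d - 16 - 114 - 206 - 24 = 270*d^2 + 90*d - 360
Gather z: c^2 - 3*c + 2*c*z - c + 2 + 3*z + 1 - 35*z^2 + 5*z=c^2 - 4*c - 35*z^2 + z*(2*c + 8) + 3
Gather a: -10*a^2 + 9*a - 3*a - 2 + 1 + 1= -10*a^2 + 6*a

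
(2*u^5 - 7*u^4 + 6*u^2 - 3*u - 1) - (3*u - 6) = 2*u^5 - 7*u^4 + 6*u^2 - 6*u + 5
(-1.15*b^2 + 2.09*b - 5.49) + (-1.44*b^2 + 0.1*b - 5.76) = -2.59*b^2 + 2.19*b - 11.25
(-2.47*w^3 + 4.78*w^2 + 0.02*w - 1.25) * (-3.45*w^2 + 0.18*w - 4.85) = 8.5215*w^5 - 16.9356*w^4 + 12.7709*w^3 - 18.8669*w^2 - 0.322*w + 6.0625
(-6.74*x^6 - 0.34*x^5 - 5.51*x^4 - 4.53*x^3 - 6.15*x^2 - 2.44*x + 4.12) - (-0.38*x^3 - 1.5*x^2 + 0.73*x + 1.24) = -6.74*x^6 - 0.34*x^5 - 5.51*x^4 - 4.15*x^3 - 4.65*x^2 - 3.17*x + 2.88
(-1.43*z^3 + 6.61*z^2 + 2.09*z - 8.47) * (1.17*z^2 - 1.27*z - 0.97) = -1.6731*z^5 + 9.5498*z^4 - 4.5623*z^3 - 18.9759*z^2 + 8.7296*z + 8.2159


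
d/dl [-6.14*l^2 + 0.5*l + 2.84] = 0.5 - 12.28*l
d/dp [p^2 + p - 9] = 2*p + 1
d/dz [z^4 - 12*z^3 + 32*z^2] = 4*z*(z^2 - 9*z + 16)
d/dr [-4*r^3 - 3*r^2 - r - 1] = -12*r^2 - 6*r - 1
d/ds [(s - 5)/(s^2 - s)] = (-s^2 + 10*s - 5)/(s^2*(s^2 - 2*s + 1))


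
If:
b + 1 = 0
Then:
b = -1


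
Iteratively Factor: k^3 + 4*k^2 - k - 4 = (k + 1)*(k^2 + 3*k - 4) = (k - 1)*(k + 1)*(k + 4)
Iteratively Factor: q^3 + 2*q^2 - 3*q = (q)*(q^2 + 2*q - 3) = q*(q + 3)*(q - 1)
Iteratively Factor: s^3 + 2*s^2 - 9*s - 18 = (s + 3)*(s^2 - s - 6) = (s - 3)*(s + 3)*(s + 2)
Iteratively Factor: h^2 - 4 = (h + 2)*(h - 2)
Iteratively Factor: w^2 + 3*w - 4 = (w - 1)*(w + 4)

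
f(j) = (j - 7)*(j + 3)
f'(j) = 2*j - 4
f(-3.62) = 6.58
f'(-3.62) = -11.24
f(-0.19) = -20.20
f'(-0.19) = -4.38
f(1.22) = -24.39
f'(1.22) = -1.56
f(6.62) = -3.66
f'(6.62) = 9.24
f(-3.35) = 3.62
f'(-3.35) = -10.70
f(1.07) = -24.14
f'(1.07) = -1.86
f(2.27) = -24.93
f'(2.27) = 0.54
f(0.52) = -22.81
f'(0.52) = -2.96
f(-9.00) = 96.00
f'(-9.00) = -22.00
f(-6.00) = 39.00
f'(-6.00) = -16.00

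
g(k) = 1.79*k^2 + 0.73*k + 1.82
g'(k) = 3.58*k + 0.73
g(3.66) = 28.47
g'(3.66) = 13.83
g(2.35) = 13.42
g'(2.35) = 9.14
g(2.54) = 15.22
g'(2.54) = 9.82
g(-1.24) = 3.67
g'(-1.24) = -3.71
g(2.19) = 12.00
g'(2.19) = 8.57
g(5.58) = 61.63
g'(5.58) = 20.71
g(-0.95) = 2.74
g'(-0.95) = -2.67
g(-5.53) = 52.52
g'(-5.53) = -19.07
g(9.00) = 153.38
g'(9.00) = 32.95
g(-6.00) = 61.88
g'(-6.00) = -20.75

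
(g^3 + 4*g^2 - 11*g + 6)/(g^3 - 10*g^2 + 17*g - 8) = (g + 6)/(g - 8)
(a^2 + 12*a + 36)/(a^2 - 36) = (a + 6)/(a - 6)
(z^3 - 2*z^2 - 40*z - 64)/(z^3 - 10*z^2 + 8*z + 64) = (z + 4)/(z - 4)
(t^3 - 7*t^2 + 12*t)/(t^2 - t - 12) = t*(t - 3)/(t + 3)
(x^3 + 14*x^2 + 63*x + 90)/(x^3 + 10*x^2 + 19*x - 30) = (x + 3)/(x - 1)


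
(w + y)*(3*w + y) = 3*w^2 + 4*w*y + y^2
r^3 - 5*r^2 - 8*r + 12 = (r - 6)*(r - 1)*(r + 2)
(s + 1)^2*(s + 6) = s^3 + 8*s^2 + 13*s + 6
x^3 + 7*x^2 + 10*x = x*(x + 2)*(x + 5)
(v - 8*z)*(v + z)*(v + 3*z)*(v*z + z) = v^4*z - 4*v^3*z^2 + v^3*z - 29*v^2*z^3 - 4*v^2*z^2 - 24*v*z^4 - 29*v*z^3 - 24*z^4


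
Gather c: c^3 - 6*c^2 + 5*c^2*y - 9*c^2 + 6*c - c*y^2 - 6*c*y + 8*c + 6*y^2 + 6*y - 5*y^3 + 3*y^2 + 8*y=c^3 + c^2*(5*y - 15) + c*(-y^2 - 6*y + 14) - 5*y^3 + 9*y^2 + 14*y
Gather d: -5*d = -5*d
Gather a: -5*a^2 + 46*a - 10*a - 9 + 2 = -5*a^2 + 36*a - 7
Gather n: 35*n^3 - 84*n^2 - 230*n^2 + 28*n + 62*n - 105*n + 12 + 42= 35*n^3 - 314*n^2 - 15*n + 54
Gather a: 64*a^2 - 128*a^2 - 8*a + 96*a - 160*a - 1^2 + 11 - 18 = -64*a^2 - 72*a - 8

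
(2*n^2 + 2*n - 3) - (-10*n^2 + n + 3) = 12*n^2 + n - 6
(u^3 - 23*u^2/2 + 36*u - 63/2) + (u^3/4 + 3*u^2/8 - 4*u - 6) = 5*u^3/4 - 89*u^2/8 + 32*u - 75/2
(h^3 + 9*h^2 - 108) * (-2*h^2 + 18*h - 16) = -2*h^5 + 146*h^3 + 72*h^2 - 1944*h + 1728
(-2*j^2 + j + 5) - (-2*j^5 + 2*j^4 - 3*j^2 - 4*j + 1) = 2*j^5 - 2*j^4 + j^2 + 5*j + 4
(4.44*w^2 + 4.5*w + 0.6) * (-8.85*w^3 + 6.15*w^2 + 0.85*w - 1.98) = -39.294*w^5 - 12.519*w^4 + 26.139*w^3 - 1.2762*w^2 - 8.4*w - 1.188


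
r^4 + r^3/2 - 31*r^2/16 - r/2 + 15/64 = (r - 5/4)*(r - 1/4)*(r + 1/2)*(r + 3/2)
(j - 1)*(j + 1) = j^2 - 1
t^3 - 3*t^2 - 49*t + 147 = (t - 7)*(t - 3)*(t + 7)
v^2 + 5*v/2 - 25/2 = (v - 5/2)*(v + 5)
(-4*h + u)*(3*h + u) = -12*h^2 - h*u + u^2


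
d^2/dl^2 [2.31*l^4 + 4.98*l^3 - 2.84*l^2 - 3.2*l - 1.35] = 27.72*l^2 + 29.88*l - 5.68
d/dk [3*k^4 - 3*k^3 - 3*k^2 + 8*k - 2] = 12*k^3 - 9*k^2 - 6*k + 8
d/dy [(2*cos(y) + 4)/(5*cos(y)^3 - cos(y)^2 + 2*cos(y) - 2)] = (7*cos(y) + 29*cos(2*y) + 5*cos(3*y) + 41)*sin(y)/(5*cos(y)^3 - cos(y)^2 + 2*cos(y) - 2)^2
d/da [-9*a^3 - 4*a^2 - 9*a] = -27*a^2 - 8*a - 9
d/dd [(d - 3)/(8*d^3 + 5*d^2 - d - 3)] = (8*d^3 + 5*d^2 - d - (d - 3)*(24*d^2 + 10*d - 1) - 3)/(8*d^3 + 5*d^2 - d - 3)^2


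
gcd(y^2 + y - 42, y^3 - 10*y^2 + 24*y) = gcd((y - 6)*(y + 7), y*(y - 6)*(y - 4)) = y - 6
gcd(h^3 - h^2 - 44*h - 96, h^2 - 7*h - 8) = h - 8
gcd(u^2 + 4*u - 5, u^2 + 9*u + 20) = u + 5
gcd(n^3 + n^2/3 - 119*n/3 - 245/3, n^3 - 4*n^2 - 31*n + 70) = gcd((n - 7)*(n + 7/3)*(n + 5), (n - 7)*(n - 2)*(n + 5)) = n^2 - 2*n - 35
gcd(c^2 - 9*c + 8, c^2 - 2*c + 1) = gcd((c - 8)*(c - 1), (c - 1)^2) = c - 1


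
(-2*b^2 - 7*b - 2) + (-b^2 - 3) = -3*b^2 - 7*b - 5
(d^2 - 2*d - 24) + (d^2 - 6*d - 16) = 2*d^2 - 8*d - 40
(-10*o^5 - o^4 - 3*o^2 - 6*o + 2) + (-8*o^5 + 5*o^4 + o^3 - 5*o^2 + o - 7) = -18*o^5 + 4*o^4 + o^3 - 8*o^2 - 5*o - 5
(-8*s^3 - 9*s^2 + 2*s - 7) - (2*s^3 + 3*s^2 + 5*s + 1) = -10*s^3 - 12*s^2 - 3*s - 8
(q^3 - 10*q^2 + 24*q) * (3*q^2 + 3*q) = 3*q^5 - 27*q^4 + 42*q^3 + 72*q^2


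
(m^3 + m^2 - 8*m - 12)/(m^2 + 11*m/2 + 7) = 2*(m^2 - m - 6)/(2*m + 7)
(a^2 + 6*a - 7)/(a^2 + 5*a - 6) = (a + 7)/(a + 6)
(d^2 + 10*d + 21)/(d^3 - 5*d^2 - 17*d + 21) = (d + 7)/(d^2 - 8*d + 7)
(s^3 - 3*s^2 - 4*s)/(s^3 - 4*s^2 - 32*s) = (-s^2 + 3*s + 4)/(-s^2 + 4*s + 32)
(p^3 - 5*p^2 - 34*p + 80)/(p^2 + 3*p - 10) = p - 8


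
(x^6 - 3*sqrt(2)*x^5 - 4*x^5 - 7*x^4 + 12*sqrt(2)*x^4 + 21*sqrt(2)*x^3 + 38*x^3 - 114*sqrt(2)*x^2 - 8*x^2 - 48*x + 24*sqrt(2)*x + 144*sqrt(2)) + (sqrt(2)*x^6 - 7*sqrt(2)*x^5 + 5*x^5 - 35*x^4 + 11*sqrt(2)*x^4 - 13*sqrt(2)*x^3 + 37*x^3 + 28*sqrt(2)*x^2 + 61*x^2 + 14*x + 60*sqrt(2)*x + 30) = x^6 + sqrt(2)*x^6 - 10*sqrt(2)*x^5 + x^5 - 42*x^4 + 23*sqrt(2)*x^4 + 8*sqrt(2)*x^3 + 75*x^3 - 86*sqrt(2)*x^2 + 53*x^2 - 34*x + 84*sqrt(2)*x + 30 + 144*sqrt(2)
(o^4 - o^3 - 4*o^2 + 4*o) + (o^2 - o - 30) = o^4 - o^3 - 3*o^2 + 3*o - 30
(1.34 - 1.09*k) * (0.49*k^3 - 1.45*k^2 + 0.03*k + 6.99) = -0.5341*k^4 + 2.2371*k^3 - 1.9757*k^2 - 7.5789*k + 9.3666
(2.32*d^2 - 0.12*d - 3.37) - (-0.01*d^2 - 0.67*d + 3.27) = 2.33*d^2 + 0.55*d - 6.64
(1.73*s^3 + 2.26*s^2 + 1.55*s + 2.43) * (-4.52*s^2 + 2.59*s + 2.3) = -7.8196*s^5 - 5.7345*s^4 + 2.8264*s^3 - 1.7711*s^2 + 9.8587*s + 5.589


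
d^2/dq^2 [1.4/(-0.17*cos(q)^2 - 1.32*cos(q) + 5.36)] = (0.16184*(1 - cos(q)^2)^2 + 0.942479999999999*cos(q)^3 + 7.623*cos(q)^2 + 8.02032*cos(q) - 7.59192)/(0.17*cos(q)^2 + 1.32*cos(q) - 5.36)^3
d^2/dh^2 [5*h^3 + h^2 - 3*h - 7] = 30*h + 2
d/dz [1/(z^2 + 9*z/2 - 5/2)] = 2*(-4*z - 9)/(2*z^2 + 9*z - 5)^2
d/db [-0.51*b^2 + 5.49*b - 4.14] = 5.49 - 1.02*b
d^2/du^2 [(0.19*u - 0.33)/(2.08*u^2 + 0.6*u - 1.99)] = ((1.1448 - 2.3712*u)*(2.08*u^2 + 0.6*u - 1.99) + (0.19*u - 0.33)*(4.16*u + 0.6)*(8.32*u + 1.2))/(2.08*u^2 + 0.6*u - 1.99)^3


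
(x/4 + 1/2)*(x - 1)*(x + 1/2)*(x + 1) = x^4/4 + 5*x^3/8 - 5*x/8 - 1/4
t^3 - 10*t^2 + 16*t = t*(t - 8)*(t - 2)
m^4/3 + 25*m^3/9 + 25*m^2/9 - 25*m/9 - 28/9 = (m/3 + 1/3)*(m - 1)*(m + 4/3)*(m + 7)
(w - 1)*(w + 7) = w^2 + 6*w - 7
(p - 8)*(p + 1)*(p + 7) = p^3 - 57*p - 56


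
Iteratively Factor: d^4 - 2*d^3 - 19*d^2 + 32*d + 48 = (d + 1)*(d^3 - 3*d^2 - 16*d + 48) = (d - 4)*(d + 1)*(d^2 + d - 12) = (d - 4)*(d + 1)*(d + 4)*(d - 3)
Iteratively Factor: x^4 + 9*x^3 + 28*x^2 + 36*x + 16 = (x + 4)*(x^3 + 5*x^2 + 8*x + 4) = (x + 2)*(x + 4)*(x^2 + 3*x + 2) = (x + 1)*(x + 2)*(x + 4)*(x + 2)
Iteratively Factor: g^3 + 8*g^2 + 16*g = (g + 4)*(g^2 + 4*g) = g*(g + 4)*(g + 4)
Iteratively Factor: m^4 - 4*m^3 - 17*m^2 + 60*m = (m - 3)*(m^3 - m^2 - 20*m) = (m - 5)*(m - 3)*(m^2 + 4*m) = m*(m - 5)*(m - 3)*(m + 4)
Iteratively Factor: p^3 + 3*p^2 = (p)*(p^2 + 3*p) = p^2*(p + 3)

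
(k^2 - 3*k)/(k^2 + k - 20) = k*(k - 3)/(k^2 + k - 20)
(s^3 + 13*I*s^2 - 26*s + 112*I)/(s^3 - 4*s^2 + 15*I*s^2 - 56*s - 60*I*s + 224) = (s - 2*I)/(s - 4)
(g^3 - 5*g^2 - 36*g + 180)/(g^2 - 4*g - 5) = (g^2 - 36)/(g + 1)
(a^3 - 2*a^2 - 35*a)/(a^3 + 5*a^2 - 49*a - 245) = a/(a + 7)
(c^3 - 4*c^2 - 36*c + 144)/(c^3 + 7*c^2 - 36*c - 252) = (c - 4)/(c + 7)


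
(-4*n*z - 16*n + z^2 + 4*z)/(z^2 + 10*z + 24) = (-4*n + z)/(z + 6)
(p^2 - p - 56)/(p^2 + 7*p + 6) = (p^2 - p - 56)/(p^2 + 7*p + 6)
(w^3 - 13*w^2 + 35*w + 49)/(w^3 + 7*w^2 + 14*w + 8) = (w^2 - 14*w + 49)/(w^2 + 6*w + 8)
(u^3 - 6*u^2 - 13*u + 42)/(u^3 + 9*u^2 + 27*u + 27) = (u^2 - 9*u + 14)/(u^2 + 6*u + 9)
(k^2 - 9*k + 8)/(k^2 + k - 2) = (k - 8)/(k + 2)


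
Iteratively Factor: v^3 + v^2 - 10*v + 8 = (v + 4)*(v^2 - 3*v + 2) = (v - 1)*(v + 4)*(v - 2)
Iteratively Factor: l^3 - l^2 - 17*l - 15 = (l - 5)*(l^2 + 4*l + 3) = (l - 5)*(l + 1)*(l + 3)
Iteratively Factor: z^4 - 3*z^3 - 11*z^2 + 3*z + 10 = (z - 1)*(z^3 - 2*z^2 - 13*z - 10) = (z - 1)*(z + 2)*(z^2 - 4*z - 5) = (z - 1)*(z + 1)*(z + 2)*(z - 5)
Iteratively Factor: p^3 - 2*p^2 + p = (p - 1)*(p^2 - p) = (p - 1)^2*(p)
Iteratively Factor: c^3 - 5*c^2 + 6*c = (c - 3)*(c^2 - 2*c) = c*(c - 3)*(c - 2)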